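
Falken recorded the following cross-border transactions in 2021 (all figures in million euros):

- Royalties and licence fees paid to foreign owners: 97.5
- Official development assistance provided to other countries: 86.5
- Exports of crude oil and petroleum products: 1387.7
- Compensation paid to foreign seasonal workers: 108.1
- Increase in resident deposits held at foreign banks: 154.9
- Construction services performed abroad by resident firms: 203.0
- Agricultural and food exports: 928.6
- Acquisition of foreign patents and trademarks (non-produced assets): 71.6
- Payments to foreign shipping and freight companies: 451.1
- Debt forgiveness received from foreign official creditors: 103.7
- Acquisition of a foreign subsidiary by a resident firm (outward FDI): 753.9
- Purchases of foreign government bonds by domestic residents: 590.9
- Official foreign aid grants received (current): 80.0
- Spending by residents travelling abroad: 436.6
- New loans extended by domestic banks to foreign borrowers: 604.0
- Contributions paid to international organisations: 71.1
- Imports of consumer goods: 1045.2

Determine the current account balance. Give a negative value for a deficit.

303.2

Goods: 1387.7 + 928.6 - 1045.2 = 1271.1
Services: -436.6 - 451.1 + 203.0 - 97.5 = -782.2
Primary income: -108.1
Secondary income: -71.1 + 80.0 - 86.5 = -77.6
Current account = 1271.1 + (-782.2) + (-108.1) + (-77.6) = 303.2
(Excluded from the current account — financial account: increase in resident deposits held at foreign banks 154.9, acquisition of a foreign subsidiary by a resident firm (outward FDI) 753.9, purchases of foreign government bonds by domestic residents 590.9, new loans extended by domestic banks to foreign borrowers 604.0; capital account: acquisition of foreign patents and trademarks (non-produced assets) 71.6, debt forgiveness received from foreign official creditors 103.7.)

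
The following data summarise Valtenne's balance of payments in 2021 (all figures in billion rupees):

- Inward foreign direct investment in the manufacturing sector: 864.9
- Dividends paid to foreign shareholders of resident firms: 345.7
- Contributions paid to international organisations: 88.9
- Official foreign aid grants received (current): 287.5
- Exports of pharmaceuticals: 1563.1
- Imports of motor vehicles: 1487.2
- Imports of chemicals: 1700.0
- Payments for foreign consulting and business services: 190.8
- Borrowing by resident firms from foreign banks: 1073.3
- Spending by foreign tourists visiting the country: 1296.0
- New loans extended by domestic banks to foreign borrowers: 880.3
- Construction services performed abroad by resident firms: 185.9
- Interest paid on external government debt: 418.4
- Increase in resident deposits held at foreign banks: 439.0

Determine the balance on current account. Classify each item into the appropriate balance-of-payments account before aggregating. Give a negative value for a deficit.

Goods: -1700.0 - 1487.2 + 1563.1 = -1624.1
Services: 185.9 - 190.8 + 1296.0 = 1291.1
Primary income: -418.4 - 345.7 = -764.1
Secondary income: 287.5 - 88.9 = 198.6
Current account = (-1624.1) + 1291.1 + (-764.1) + 198.6 = -898.5
(Excluded from the current account — financial account: inward foreign direct investment in the manufacturing sector 864.9, borrowing by resident firms from foreign banks 1073.3, new loans extended by domestic banks to foreign borrowers 880.3, increase in resident deposits held at foreign banks 439.0.)

-898.5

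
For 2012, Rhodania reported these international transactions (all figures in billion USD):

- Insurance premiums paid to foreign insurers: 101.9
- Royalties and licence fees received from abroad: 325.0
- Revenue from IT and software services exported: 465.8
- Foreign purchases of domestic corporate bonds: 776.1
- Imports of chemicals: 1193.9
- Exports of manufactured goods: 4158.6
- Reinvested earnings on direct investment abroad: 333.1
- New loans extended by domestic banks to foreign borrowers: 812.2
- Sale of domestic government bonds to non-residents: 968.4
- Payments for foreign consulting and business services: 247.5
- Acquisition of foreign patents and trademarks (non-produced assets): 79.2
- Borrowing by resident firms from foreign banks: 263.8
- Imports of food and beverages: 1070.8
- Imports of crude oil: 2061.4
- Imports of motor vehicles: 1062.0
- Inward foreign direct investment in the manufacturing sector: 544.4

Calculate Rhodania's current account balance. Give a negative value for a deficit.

-455.0

Goods: -1070.8 + 4158.6 - 2061.4 - 1193.9 - 1062.0 = -1229.5
Services: 465.8 + 325.0 - 101.9 - 247.5 = 441.4
Primary income: 333.1
Current account = (-1229.5) + 441.4 + 333.1 = -455.0
(Excluded from the current account — financial account: foreign purchases of domestic corporate bonds 776.1, new loans extended by domestic banks to foreign borrowers 812.2, sale of domestic government bonds to non-residents 968.4, borrowing by resident firms from foreign banks 263.8, inward foreign direct investment in the manufacturing sector 544.4; capital account: acquisition of foreign patents and trademarks (non-produced assets) 79.2.)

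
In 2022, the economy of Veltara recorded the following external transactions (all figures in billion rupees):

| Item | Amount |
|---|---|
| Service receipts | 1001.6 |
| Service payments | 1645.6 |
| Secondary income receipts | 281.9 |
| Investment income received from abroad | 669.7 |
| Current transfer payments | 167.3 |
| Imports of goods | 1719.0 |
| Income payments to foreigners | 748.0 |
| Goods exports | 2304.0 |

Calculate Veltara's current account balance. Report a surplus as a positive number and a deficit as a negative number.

Goods balance = 2304.0 - 1719.0 = 585.0
Services balance = 1001.6 - 1645.6 = -644.0
Trade balance (goods + services) = 585.0 + (-644.0) = -59.0
Net primary income = 669.7 - 748.0 = -78.3
Net secondary income = 281.9 - 167.3 = 114.6
Current account = -59.0 + (-78.3) + 114.6 = -22.7

-22.7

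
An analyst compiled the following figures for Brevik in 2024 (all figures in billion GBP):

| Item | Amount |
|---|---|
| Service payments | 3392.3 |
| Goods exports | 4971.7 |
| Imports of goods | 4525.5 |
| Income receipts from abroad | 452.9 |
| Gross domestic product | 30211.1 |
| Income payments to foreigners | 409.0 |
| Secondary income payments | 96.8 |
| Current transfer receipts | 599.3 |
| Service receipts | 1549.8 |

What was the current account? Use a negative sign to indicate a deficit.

-849.9

Goods balance = 4971.7 - 4525.5 = 446.2
Services balance = 1549.8 - 3392.3 = -1842.5
Trade balance (goods + services) = 446.2 + (-1842.5) = -1396.3
Net primary income = 452.9 - 409.0 = 43.9
Net secondary income = 599.3 - 96.8 = 502.5
Current account = -1396.3 + 43.9 + 502.5 = -849.9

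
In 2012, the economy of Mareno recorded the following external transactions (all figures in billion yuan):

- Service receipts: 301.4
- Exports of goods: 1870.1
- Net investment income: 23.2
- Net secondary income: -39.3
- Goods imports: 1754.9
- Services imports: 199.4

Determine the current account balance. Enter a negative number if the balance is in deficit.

201.1

Goods balance = 1870.1 - 1754.9 = 115.2
Services balance = 301.4 - 199.4 = 102.0
Trade balance (goods + services) = 115.2 + 102.0 = 217.2
Net primary income = 23.2
Net secondary income = -39.3
Current account = 217.2 + 23.2 + (-39.3) = 201.1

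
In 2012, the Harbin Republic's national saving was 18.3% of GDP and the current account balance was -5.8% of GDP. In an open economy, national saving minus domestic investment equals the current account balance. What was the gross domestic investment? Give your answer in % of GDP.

I = S - CA = 18.3 - (-5.8) = 24.1

24.1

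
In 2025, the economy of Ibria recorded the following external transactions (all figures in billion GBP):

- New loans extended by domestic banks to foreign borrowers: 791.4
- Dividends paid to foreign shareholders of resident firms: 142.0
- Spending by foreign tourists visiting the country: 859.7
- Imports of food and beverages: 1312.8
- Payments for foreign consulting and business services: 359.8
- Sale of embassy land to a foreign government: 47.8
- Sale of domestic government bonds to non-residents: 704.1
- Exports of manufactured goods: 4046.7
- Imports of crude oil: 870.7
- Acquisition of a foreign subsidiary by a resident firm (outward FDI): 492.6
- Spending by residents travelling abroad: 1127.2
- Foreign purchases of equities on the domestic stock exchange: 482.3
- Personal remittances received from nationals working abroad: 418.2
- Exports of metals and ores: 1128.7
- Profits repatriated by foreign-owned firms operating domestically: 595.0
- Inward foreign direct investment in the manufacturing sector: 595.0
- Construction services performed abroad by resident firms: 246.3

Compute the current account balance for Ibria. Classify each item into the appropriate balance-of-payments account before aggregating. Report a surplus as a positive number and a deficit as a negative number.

2292.1

Goods: 4046.7 + 1128.7 - 870.7 - 1312.8 = 2991.9
Services: 246.3 - 359.8 - 1127.2 + 859.7 = -381.0
Primary income: -595.0 - 142.0 = -737.0
Secondary income: 418.2
Current account = 2991.9 + (-381.0) + (-737.0) + 418.2 = 2292.1
(Excluded from the current account — financial account: new loans extended by domestic banks to foreign borrowers 791.4, sale of domestic government bonds to non-residents 704.1, acquisition of a foreign subsidiary by a resident firm (outward FDI) 492.6, foreign purchases of equities on the domestic stock exchange 482.3, inward foreign direct investment in the manufacturing sector 595.0; capital account: sale of embassy land to a foreign government 47.8.)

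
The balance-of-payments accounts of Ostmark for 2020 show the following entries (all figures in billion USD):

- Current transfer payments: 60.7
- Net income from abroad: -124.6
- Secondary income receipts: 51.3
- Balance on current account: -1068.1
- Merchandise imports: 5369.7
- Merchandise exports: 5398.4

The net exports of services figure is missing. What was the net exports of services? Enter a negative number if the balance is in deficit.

-962.8

Current account = goods balance + services balance + net primary income + net secondary income
Sum of the known components = -105.3
Net exports of services = CA - (known components) = -1068.1 - (-105.3) = -962.8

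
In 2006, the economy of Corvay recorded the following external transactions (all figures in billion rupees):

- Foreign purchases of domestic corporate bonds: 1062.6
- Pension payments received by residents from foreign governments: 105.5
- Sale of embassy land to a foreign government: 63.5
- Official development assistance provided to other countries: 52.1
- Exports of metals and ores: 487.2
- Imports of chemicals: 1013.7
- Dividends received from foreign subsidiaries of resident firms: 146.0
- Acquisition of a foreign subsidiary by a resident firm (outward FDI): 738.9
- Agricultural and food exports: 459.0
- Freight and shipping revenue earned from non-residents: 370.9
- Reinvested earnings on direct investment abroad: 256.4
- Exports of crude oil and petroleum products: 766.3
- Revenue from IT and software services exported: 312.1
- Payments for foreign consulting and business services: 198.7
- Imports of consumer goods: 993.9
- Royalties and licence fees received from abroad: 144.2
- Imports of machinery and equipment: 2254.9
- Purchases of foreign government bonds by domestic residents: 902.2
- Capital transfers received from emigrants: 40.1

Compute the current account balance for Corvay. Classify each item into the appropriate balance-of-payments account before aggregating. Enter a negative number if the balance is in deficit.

Goods: 766.3 - 1013.7 - 993.9 - 2254.9 + 459.0 + 487.2 = -2550.0
Services: 370.9 + 144.2 + 312.1 - 198.7 = 628.5
Primary income: 256.4 + 146.0 = 402.4
Secondary income: 105.5 - 52.1 = 53.4
Current account = (-2550.0) + 628.5 + 402.4 + 53.4 = -1465.7
(Excluded from the current account — financial account: foreign purchases of domestic corporate bonds 1062.6, acquisition of a foreign subsidiary by a resident firm (outward FDI) 738.9, purchases of foreign government bonds by domestic residents 902.2; capital account: sale of embassy land to a foreign government 63.5, capital transfers received from emigrants 40.1.)

-1465.7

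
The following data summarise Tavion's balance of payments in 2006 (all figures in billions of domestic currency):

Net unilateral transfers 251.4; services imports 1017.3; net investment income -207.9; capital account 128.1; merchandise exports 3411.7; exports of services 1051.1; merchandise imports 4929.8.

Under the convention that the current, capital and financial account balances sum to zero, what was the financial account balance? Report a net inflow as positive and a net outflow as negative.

Goods balance = 3411.7 - 4929.8 = -1518.1
Services balance = 1051.1 - 1017.3 = 33.8
Trade balance (goods + services) = -1518.1 + 33.8 = -1484.3
Net primary income = -207.9
Net secondary income = 251.4
Current account = -1484.3 + (-207.9) + 251.4 = -1440.8
Financial account = -(-1440.8 + 128.1) = 1312.7

1312.7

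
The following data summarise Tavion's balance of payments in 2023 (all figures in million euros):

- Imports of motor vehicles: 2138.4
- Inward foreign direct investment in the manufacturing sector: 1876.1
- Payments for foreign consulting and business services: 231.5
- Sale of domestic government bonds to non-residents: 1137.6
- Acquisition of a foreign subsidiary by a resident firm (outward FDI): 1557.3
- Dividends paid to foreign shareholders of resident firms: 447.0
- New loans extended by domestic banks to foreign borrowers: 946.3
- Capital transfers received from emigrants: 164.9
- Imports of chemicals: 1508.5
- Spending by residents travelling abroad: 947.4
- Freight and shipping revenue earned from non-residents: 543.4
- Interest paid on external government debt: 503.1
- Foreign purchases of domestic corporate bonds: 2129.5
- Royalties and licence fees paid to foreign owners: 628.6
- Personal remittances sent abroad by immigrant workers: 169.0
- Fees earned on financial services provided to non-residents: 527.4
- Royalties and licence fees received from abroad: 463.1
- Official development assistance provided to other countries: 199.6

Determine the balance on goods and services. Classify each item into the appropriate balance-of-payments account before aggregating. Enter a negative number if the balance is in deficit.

Goods: -1508.5 - 2138.4 = -3646.9
Services: -628.6 + 463.1 + 543.4 + 527.4 - 947.4 - 231.5 = -273.6
Trade balance = -3646.9 + (-273.6) = -3920.5
(Excluded from the trade balance — financial account: inward foreign direct investment in the manufacturing sector 1876.1, sale of domestic government bonds to non-residents 1137.6, acquisition of a foreign subsidiary by a resident firm (outward FDI) 1557.3, new loans extended by domestic banks to foreign borrowers 946.3, foreign purchases of domestic corporate bonds 2129.5; primary income: dividends paid to foreign shareholders of resident firms 447.0, interest paid on external government debt 503.1; capital account: capital transfers received from emigrants 164.9; secondary income: personal remittances sent abroad by immigrant workers 169.0, official development assistance provided to other countries 199.6.)

-3920.5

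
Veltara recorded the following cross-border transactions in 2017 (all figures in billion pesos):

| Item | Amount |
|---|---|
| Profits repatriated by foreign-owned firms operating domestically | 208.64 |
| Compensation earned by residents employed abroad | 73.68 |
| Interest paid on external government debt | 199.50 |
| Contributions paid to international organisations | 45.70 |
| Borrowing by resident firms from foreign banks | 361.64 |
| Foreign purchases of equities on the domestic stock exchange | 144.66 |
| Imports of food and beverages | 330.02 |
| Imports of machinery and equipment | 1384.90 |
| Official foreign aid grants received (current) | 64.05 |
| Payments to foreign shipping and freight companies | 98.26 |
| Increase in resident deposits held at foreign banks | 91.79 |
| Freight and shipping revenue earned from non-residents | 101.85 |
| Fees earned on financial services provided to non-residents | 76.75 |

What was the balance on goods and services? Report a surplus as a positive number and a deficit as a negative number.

-1634.58

Goods: -1384.90 - 330.02 = -1714.92
Services: 76.75 - 98.26 + 101.85 = 80.34
Trade balance = -1714.92 + 80.34 = -1634.58
(Excluded from the trade balance — primary income: profits repatriated by foreign-owned firms operating domestically 208.64, compensation earned by residents employed abroad 73.68, interest paid on external government debt 199.50; secondary income: contributions paid to international organisations 45.70, official foreign aid grants received (current) 64.05; financial account: borrowing by resident firms from foreign banks 361.64, foreign purchases of equities on the domestic stock exchange 144.66, increase in resident deposits held at foreign banks 91.79.)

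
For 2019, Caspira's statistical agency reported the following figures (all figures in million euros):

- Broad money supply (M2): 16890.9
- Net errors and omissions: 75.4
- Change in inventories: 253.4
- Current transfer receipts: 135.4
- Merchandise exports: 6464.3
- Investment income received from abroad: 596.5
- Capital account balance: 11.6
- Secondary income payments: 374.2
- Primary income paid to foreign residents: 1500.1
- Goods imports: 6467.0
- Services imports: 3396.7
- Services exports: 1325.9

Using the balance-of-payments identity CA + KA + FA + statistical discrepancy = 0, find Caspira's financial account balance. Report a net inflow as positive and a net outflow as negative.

Goods balance = 6464.3 - 6467.0 = -2.7
Services balance = 1325.9 - 3396.7 = -2070.8
Trade balance (goods + services) = -2.7 + (-2070.8) = -2073.5
Net primary income = 596.5 - 1500.1 = -903.6
Net secondary income = 135.4 - 374.2 = -238.8
Current account = -2073.5 + (-903.6) + (-238.8) = -3215.9
Financial account = -(-3215.9 + 11.6 + 75.4) = 3128.9

3128.9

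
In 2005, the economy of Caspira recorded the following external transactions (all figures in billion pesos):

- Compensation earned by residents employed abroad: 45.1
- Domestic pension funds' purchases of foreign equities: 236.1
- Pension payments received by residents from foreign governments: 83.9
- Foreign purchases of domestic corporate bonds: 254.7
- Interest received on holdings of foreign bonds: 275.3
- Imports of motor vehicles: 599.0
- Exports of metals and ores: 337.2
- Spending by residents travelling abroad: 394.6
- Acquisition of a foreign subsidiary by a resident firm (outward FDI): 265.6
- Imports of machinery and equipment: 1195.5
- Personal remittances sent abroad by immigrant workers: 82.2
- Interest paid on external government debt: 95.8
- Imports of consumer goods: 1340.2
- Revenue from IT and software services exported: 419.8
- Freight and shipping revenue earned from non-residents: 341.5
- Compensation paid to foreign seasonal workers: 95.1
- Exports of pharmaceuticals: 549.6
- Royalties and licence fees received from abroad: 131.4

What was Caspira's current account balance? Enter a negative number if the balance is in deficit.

-1618.6

Goods: 337.2 + 549.6 - 1340.2 - 599.0 - 1195.5 = -2247.9
Services: 419.8 - 394.6 + 341.5 + 131.4 = 498.1
Primary income: -95.1 + 45.1 + 275.3 - 95.8 = 129.5
Secondary income: -82.2 + 83.9 = 1.7
Current account = (-2247.9) + 498.1 + 129.5 + 1.7 = -1618.6
(Excluded from the current account — financial account: domestic pension funds' purchases of foreign equities 236.1, foreign purchases of domestic corporate bonds 254.7, acquisition of a foreign subsidiary by a resident firm (outward FDI) 265.6.)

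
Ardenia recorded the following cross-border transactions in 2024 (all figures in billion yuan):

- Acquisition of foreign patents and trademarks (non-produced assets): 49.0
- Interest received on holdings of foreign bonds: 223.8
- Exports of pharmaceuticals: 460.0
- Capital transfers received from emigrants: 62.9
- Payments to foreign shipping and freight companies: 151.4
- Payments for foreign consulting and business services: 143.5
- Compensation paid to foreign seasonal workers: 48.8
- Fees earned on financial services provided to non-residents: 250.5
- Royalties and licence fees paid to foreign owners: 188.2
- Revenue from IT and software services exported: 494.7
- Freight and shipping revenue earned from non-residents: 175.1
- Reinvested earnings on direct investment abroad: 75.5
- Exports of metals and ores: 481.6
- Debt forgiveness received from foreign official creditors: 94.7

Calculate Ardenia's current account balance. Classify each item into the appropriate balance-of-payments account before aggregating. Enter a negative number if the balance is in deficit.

Goods: 481.6 + 460.0 = 941.6
Services: 494.7 + 250.5 - 143.5 - 188.2 + 175.1 - 151.4 = 437.2
Primary income: 75.5 + 223.8 - 48.8 = 250.5
Current account = 941.6 + 437.2 + 250.5 = 1629.3
(Excluded from the current account — capital account: acquisition of foreign patents and trademarks (non-produced assets) 49.0, capital transfers received from emigrants 62.9, debt forgiveness received from foreign official creditors 94.7.)

1629.3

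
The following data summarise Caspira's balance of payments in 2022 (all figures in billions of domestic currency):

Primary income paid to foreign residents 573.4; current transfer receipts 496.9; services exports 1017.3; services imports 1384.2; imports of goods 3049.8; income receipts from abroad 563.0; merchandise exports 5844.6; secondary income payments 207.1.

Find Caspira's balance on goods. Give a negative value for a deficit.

Goods balance = 5844.6 - 3049.8 = 2794.8

2794.8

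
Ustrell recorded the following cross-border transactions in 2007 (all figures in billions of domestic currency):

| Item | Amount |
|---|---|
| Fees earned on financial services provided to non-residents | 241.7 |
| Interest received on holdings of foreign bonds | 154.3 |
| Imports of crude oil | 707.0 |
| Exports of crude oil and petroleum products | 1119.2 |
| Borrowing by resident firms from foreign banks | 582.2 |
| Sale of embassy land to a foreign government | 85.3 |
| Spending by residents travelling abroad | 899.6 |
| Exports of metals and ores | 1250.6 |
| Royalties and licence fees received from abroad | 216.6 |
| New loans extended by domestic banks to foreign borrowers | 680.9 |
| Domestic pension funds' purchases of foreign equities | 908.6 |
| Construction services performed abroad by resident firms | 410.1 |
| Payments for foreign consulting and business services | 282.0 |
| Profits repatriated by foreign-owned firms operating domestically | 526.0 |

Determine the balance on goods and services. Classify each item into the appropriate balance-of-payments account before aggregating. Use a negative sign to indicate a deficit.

Goods: -707.0 + 1119.2 + 1250.6 = 1662.8
Services: 410.1 - 282.0 + 216.6 + 241.7 - 899.6 = -313.2
Trade balance = 1662.8 + (-313.2) = 1349.6
(Excluded from the trade balance — primary income: interest received on holdings of foreign bonds 154.3, profits repatriated by foreign-owned firms operating domestically 526.0; financial account: borrowing by resident firms from foreign banks 582.2, new loans extended by domestic banks to foreign borrowers 680.9, domestic pension funds' purchases of foreign equities 908.6; capital account: sale of embassy land to a foreign government 85.3.)

1349.6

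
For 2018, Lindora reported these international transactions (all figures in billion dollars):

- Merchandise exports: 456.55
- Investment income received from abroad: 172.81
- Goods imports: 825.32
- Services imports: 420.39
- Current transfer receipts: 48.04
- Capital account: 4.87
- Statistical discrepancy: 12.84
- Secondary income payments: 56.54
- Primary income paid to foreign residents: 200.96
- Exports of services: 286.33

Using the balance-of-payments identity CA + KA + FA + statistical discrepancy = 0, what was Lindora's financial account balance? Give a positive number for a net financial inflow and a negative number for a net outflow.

521.77

Goods balance = 456.55 - 825.32 = -368.77
Services balance = 286.33 - 420.39 = -134.06
Trade balance (goods + services) = -368.77 + (-134.06) = -502.83
Net primary income = 172.81 - 200.96 = -28.15
Net secondary income = 48.04 - 56.54 = -8.50
Current account = -502.83 + (-28.15) + (-8.50) = -539.48
Financial account = -(-539.48 + 4.87 + 12.84) = 521.77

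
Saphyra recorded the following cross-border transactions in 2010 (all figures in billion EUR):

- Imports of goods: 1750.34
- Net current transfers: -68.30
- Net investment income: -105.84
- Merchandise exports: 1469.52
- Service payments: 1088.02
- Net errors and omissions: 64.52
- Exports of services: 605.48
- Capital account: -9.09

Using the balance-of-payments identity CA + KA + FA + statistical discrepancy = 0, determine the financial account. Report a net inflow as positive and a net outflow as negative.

Goods balance = 1469.52 - 1750.34 = -280.82
Services balance = 605.48 - 1088.02 = -482.54
Trade balance (goods + services) = -280.82 + (-482.54) = -763.36
Net primary income = -105.84
Net secondary income = -68.30
Current account = -763.36 + (-105.84) + (-68.30) = -937.50
Financial account = -(-937.50 + (-9.09) + 64.52) = 882.07

882.07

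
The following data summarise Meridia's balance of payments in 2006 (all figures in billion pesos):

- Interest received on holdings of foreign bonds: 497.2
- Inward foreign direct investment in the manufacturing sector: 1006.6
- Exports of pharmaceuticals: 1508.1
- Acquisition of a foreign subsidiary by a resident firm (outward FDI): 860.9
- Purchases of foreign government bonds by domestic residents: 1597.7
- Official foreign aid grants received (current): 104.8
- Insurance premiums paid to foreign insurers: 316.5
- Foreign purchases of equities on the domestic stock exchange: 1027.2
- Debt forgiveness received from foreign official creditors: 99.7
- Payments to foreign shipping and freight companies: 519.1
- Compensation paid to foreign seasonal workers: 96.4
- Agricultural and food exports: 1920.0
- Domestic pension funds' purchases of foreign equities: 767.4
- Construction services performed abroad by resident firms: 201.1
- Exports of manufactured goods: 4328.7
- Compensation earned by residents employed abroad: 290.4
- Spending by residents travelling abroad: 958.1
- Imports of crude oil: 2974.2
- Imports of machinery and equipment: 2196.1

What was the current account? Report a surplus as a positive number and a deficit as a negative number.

Goods: -2974.2 + 1508.1 - 2196.1 + 1920.0 + 4328.7 = 2586.5
Services: -519.1 - 316.5 - 958.1 + 201.1 = -1592.6
Primary income: -96.4 + 497.2 + 290.4 = 691.2
Secondary income: 104.8
Current account = 2586.5 + (-1592.6) + 691.2 + 104.8 = 1789.9
(Excluded from the current account — financial account: inward foreign direct investment in the manufacturing sector 1006.6, acquisition of a foreign subsidiary by a resident firm (outward FDI) 860.9, purchases of foreign government bonds by domestic residents 1597.7, foreign purchases of equities on the domestic stock exchange 1027.2, domestic pension funds' purchases of foreign equities 767.4; capital account: debt forgiveness received from foreign official creditors 99.7.)

1789.9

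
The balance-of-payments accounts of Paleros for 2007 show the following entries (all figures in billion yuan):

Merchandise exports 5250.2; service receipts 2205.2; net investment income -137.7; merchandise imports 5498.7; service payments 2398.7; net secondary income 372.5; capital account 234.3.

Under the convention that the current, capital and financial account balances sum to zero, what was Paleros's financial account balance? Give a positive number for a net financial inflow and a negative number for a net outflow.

Goods balance = 5250.2 - 5498.7 = -248.5
Services balance = 2205.2 - 2398.7 = -193.5
Trade balance (goods + services) = -248.5 + (-193.5) = -442.0
Net primary income = -137.7
Net secondary income = 372.5
Current account = -442.0 + (-137.7) + 372.5 = -207.2
Financial account = -(-207.2 + 234.3) = -27.1

-27.1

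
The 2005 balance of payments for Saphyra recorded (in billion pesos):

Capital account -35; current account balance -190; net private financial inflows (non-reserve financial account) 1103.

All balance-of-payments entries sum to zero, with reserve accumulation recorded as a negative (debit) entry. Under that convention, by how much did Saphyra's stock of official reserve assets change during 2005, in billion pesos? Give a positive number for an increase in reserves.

878

Official reserve transactions balance = -((-190) + (-35) + 1103) = -878
An accumulation of reserves is recorded as a debit (negative entry), so the change in the stock of reserves is the negative of that balance.
Change in official reserves = -(-878) = 878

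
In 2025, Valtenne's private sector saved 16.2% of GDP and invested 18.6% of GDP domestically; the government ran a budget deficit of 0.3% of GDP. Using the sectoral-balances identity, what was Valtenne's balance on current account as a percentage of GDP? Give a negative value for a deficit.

By the sectoral-balances identity, CA = (S_private - I) + (T - G).
Private balance = 16.2 - 18.6 = -2.4
Government balance (T - G) = -0.3
CA = -2.4 + (-0.3) = -2.7

-2.7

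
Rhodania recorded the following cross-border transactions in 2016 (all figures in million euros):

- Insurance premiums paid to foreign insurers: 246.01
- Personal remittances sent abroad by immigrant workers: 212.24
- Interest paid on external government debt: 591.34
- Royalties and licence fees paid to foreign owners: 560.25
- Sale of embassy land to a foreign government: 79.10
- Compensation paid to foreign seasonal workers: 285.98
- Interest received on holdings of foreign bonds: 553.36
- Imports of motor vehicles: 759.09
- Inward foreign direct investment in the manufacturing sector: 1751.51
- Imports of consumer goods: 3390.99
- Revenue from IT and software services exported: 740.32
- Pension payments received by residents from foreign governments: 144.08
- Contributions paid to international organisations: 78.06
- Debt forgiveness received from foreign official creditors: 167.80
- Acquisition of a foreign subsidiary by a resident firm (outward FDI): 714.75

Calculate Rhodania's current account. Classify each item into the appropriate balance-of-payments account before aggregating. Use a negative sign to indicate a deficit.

-4686.20

Goods: -3390.99 - 759.09 = -4150.08
Services: -246.01 + 740.32 - 560.25 = -65.94
Primary income: -285.98 + 553.36 - 591.34 = -323.96
Secondary income: -212.24 + 144.08 - 78.06 = -146.22
Current account = (-4150.08) + (-65.94) + (-323.96) + (-146.22) = -4686.20
(Excluded from the current account — capital account: sale of embassy land to a foreign government 79.10, debt forgiveness received from foreign official creditors 167.80; financial account: inward foreign direct investment in the manufacturing sector 1751.51, acquisition of a foreign subsidiary by a resident firm (outward FDI) 714.75.)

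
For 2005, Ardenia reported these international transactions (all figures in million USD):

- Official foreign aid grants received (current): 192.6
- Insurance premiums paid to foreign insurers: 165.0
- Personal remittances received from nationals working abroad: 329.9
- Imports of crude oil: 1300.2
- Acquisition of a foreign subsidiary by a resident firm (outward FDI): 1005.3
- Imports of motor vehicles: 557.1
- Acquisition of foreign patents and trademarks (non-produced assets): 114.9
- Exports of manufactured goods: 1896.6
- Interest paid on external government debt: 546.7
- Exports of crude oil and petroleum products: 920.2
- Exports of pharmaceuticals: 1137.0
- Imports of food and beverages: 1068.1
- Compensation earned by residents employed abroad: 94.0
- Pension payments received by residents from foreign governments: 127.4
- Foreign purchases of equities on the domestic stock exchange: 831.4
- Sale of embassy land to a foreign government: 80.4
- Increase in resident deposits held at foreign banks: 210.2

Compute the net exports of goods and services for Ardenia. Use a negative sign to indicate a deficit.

863.4

Goods: 920.2 + 1896.6 - 1068.1 - 557.1 - 1300.2 + 1137.0 = 1028.4
Services: -165.0
Trade balance = 1028.4 + (-165.0) = 863.4
(Excluded from the trade balance — secondary income: official foreign aid grants received (current) 192.6, personal remittances received from nationals working abroad 329.9, pension payments received by residents from foreign governments 127.4; financial account: acquisition of a foreign subsidiary by a resident firm (outward FDI) 1005.3, foreign purchases of equities on the domestic stock exchange 831.4, increase in resident deposits held at foreign banks 210.2; capital account: acquisition of foreign patents and trademarks (non-produced assets) 114.9, sale of embassy land to a foreign government 80.4; primary income: interest paid on external government debt 546.7, compensation earned by residents employed abroad 94.0.)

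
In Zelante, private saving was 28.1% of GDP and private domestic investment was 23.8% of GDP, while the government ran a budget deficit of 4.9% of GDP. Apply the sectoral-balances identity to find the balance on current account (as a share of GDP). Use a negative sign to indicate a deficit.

By the sectoral-balances identity, CA = (S_private - I) + (T - G).
Private balance = 28.1 - 23.8 = 4.3
Government balance (T - G) = -4.9
CA = 4.3 + (-4.9) = -0.6

-0.6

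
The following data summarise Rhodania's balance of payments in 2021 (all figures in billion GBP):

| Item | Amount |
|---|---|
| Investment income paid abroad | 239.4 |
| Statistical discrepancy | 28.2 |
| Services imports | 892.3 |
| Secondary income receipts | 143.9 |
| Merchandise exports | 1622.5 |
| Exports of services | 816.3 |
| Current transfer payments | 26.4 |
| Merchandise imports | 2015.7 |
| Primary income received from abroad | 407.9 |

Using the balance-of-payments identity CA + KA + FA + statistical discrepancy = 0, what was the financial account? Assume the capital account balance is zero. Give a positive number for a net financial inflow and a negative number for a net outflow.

Goods balance = 1622.5 - 2015.7 = -393.2
Services balance = 816.3 - 892.3 = -76.0
Trade balance (goods + services) = -393.2 + (-76.0) = -469.2
Net primary income = 407.9 - 239.4 = 168.5
Net secondary income = 143.9 - 26.4 = 117.5
Current account = -469.2 + 168.5 + 117.5 = -183.2
Financial account = -(-183.2 + 28.2) = 155.0

155.0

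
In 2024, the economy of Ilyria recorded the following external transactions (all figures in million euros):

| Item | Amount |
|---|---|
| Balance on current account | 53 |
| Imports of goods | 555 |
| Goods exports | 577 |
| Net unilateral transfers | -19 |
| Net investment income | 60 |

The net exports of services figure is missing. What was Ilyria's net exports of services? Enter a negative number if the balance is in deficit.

Current account = goods balance + services balance + net primary income + net secondary income
Sum of the known components = 63
Net exports of services = CA - (known components) = 53 - 63 = -10

-10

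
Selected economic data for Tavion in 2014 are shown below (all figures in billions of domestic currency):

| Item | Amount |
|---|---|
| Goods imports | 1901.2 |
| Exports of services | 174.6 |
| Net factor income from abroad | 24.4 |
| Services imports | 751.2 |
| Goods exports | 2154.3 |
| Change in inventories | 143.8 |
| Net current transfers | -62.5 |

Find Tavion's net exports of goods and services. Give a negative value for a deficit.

-323.5

Goods balance = 2154.3 - 1901.2 = 253.1
Services balance = 174.6 - 751.2 = -576.6
Trade balance (goods + services) = 253.1 + (-576.6) = -323.5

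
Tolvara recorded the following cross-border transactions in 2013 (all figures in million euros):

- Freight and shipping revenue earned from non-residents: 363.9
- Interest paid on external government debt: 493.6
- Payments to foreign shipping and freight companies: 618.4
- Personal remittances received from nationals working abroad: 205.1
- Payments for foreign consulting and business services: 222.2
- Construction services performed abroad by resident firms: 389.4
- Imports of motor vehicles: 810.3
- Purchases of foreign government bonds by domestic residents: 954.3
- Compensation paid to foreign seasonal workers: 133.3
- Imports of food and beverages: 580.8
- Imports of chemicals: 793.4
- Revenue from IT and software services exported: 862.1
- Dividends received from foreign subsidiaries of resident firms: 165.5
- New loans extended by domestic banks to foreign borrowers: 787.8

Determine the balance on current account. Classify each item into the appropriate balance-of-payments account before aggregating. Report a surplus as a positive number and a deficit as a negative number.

-1666.0

Goods: -810.3 - 580.8 - 793.4 = -2184.5
Services: 862.1 + 363.9 + 389.4 - 222.2 - 618.4 = 774.8
Primary income: -493.6 + 165.5 - 133.3 = -461.4
Secondary income: 205.1
Current account = (-2184.5) + 774.8 + (-461.4) + 205.1 = -1666.0
(Excluded from the current account — financial account: purchases of foreign government bonds by domestic residents 954.3, new loans extended by domestic banks to foreign borrowers 787.8.)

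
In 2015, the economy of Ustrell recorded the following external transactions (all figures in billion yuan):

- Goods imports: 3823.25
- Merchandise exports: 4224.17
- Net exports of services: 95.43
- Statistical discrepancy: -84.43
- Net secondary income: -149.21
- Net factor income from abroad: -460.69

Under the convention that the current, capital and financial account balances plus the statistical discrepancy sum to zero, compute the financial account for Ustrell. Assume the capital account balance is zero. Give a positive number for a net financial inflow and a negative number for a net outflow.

Goods balance = 4224.17 - 3823.25 = 400.92
Services balance = 95.43
Trade balance (goods + services) = 400.92 + 95.43 = 496.35
Net primary income = -460.69
Net secondary income = -149.21
Current account = 496.35 + (-460.69) + (-149.21) = -113.55
Financial account = -(-113.55 + (-84.43)) = 197.98

197.98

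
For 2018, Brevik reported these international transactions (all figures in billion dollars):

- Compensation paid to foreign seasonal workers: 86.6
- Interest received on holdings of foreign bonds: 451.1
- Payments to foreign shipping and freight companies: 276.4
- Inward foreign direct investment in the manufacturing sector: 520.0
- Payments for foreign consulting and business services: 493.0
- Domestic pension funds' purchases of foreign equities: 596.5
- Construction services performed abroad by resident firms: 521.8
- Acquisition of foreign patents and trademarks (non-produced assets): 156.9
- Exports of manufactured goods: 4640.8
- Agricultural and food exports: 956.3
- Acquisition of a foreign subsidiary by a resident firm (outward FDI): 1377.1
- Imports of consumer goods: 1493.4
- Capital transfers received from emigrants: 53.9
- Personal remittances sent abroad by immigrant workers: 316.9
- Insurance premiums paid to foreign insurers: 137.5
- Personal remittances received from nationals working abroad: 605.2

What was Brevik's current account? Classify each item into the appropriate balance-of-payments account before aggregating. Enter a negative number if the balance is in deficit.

4371.4

Goods: -1493.4 + 956.3 + 4640.8 = 4103.7
Services: -137.5 - 276.4 + 521.8 - 493.0 = -385.1
Primary income: 451.1 - 86.6 = 364.5
Secondary income: 605.2 - 316.9 = 288.3
Current account = 4103.7 + (-385.1) + 364.5 + 288.3 = 4371.4
(Excluded from the current account — financial account: inward foreign direct investment in the manufacturing sector 520.0, domestic pension funds' purchases of foreign equities 596.5, acquisition of a foreign subsidiary by a resident firm (outward FDI) 1377.1; capital account: acquisition of foreign patents and trademarks (non-produced assets) 156.9, capital transfers received from emigrants 53.9.)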